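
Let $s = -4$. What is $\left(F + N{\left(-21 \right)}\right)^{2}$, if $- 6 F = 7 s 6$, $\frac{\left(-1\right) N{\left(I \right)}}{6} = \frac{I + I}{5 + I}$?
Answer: $\frac{2401}{16} \approx 150.06$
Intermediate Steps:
$N{\left(I \right)} = - \frac{12 I}{5 + I}$ ($N{\left(I \right)} = - 6 \frac{I + I}{5 + I} = - 6 \frac{2 I}{5 + I} = - \frac{12 I}{5 + I}$)
$F = 28$ ($F = - \frac{7 \left(-4\right) 6}{6} = - \frac{\left(-28\right) 6}{6} = \left(- \frac{1}{6}\right) \left(-168\right) = 28$)
$\left(F + N{\left(-21 \right)}\right)^{2} = \left(28 - - \frac{252}{5 - 21}\right)^{2} = \left(28 - - \frac{252}{-16}\right)^{2} = \left(28 - \left(-252\right) \left(- \frac{1}{16}\right)\right)^{2} = \left(28 - \frac{63}{4}\right)^{2} = \left(\frac{49}{4}\right)^{2} = \frac{2401}{16}$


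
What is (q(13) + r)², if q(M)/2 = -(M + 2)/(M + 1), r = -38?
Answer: 78961/49 ≈ 1611.4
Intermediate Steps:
q(M) = -2*(2 + M)/(1 + M) (q(M) = 2*(-(M + 2)/(M + 1)) = 2*(-(2 + M)/(1 + M)) = -2*(2 + M)/(1 + M))
(q(13) + r)² = (2*(-2 - 1*13)/(1 + 13) - 38)² = (2*(-2 - 13)/14 - 38)² = (2*(1/14)*(-15) - 38)² = (-15/7 - 38)² = (-281/7)² = 78961/49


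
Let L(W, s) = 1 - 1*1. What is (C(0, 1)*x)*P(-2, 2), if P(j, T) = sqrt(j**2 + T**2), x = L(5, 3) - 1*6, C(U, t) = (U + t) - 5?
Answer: 48*sqrt(2) ≈ 67.882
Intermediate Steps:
L(W, s) = 0 (L(W, s) = 1 - 1 = 0)
C(U, t) = -5 + U + t
x = -6 (x = 0 - 1*6 = 0 - 6 = -6)
P(j, T) = sqrt(T**2 + j**2)
(C(0, 1)*x)*P(-2, 2) = ((-5 + 0 + 1)*(-6))*sqrt(2**2 + (-2)**2) = (-4*(-6))*sqrt(4 + 4) = 24*sqrt(8) = 24*(2*sqrt(2)) = 48*sqrt(2)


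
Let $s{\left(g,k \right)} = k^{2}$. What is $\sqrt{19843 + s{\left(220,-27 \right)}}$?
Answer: $2 \sqrt{5143} \approx 143.43$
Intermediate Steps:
$\sqrt{19843 + s{\left(220,-27 \right)}} = \sqrt{19843 + \left(-27\right)^{2}} = \sqrt{19843 + 729} = \sqrt{20572} = 2 \sqrt{5143}$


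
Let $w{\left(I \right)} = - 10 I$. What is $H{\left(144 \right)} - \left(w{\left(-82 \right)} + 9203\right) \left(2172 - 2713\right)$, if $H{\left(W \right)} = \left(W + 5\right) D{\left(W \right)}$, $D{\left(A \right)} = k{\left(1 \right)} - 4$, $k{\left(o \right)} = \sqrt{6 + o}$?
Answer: $5421847 + 149 \sqrt{7} \approx 5.4222 \cdot 10^{6}$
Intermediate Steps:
$D{\left(A \right)} = -4 + \sqrt{7}$ ($D{\left(A \right)} = \sqrt{6 + 1} - 4 = \sqrt{7} - 4 = -4 + \sqrt{7}$)
$H{\left(W \right)} = \left(-4 + \sqrt{7}\right) \left(5 + W\right)$ ($H{\left(W \right)} = \left(W + 5\right) \left(-4 + \sqrt{7}\right) = \left(5 + W\right) \left(-4 + \sqrt{7}\right) = \left(-4 + \sqrt{7}\right) \left(5 + W\right)$)
$H{\left(144 \right)} - \left(w{\left(-82 \right)} + 9203\right) \left(2172 - 2713\right) = - \left(4 - \sqrt{7}\right) \left(5 + 144\right) - \left(\left(-10\right) \left(-82\right) + 9203\right) \left(2172 - 2713\right) = \left(-1\right) \left(4 - \sqrt{7}\right) 149 - \left(820 + 9203\right) \left(-541\right) = \left(-596 + 149 \sqrt{7}\right) - 10023 \left(-541\right) = \left(-596 + 149 \sqrt{7}\right) - -5422443 = \left(-596 + 149 \sqrt{7}\right) + 5422443 = 5421847 + 149 \sqrt{7}$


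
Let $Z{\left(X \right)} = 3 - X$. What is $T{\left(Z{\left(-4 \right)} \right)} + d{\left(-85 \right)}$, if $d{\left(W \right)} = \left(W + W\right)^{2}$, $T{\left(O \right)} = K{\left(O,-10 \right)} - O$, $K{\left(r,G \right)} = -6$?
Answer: $28887$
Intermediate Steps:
$T{\left(O \right)} = -6 - O$
$d{\left(W \right)} = 4 W^{2}$ ($d{\left(W \right)} = \left(2 W\right)^{2} = 4 W^{2}$)
$T{\left(Z{\left(-4 \right)} \right)} + d{\left(-85 \right)} = \left(-6 - \left(3 - -4\right)\right) + 4 \left(-85\right)^{2} = \left(-6 - \left(3 + 4\right)\right) + 4 \cdot 7225 = \left(-6 - 7\right) + 28900 = -13 + 28900 = 28887$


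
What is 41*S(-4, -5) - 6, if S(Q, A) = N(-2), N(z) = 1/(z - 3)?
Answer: -71/5 ≈ -14.200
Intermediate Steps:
N(z) = 1/(-3 + z)
S(Q, A) = -1/5 (S(Q, A) = 1/(-3 - 2) = 1/(-5) = -1/5)
41*S(-4, -5) - 6 = 41*(-1/5) - 6 = -41/5 - 6 = -71/5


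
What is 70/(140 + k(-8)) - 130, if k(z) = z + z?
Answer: -8025/62 ≈ -129.44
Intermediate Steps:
k(z) = 2*z
70/(140 + k(-8)) - 130 = 70/(140 + 2*(-8)) - 130 = 70/(140 - 16) - 130 = 70/124 - 130 = (1/124)*70 - 130 = 35/62 - 130 = -8025/62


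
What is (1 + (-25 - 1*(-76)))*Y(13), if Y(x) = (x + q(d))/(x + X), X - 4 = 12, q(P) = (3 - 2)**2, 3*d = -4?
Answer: 728/29 ≈ 25.103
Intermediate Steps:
d = -4/3 (d = (1/3)*(-4) = -4/3 ≈ -1.3333)
q(P) = 1 (q(P) = 1**2 = 1)
X = 16 (X = 4 + 12 = 16)
Y(x) = (1 + x)/(16 + x) (Y(x) = (x + 1)/(x + 16) = (1 + x)/(16 + x))
(1 + (-25 - 1*(-76)))*Y(13) = (1 + (-25 - 1*(-76)))*((1 + 13)/(16 + 13)) = (1 + (-25 + 76))*(14/29) = (1 + 51)*((1/29)*14) = 52*(14/29) = 728/29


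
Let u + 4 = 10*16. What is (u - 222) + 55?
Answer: -11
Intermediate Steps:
u = 156 (u = -4 + 10*16 = -4 + 160 = 156)
(u - 222) + 55 = (156 - 222) + 55 = -66 + 55 = -11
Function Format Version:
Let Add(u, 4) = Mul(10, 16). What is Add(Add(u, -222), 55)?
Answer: -11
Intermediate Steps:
u = 156 (u = Add(-4, Mul(10, 16)) = Add(-4, 160) = 156)
Add(Add(u, -222), 55) = Add(Add(156, -222), 55) = Add(-66, 55) = -11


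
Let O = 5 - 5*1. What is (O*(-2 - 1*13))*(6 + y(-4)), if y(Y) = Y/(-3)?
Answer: 0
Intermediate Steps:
y(Y) = -Y/3 (y(Y) = Y*(-⅓) = -Y/3)
O = 0 (O = 5 - 5 = 0)
(O*(-2 - 1*13))*(6 + y(-4)) = (0*(-2 - 1*13))*(6 - ⅓*(-4)) = (0*(-2 - 13))*(6 + 4/3) = (0*(-15))*(22/3) = 0*(22/3) = 0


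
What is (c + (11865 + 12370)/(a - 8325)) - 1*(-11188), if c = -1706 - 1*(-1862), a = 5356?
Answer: 33656101/2969 ≈ 11336.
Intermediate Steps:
c = 156 (c = -1706 + 1862 = 156)
(c + (11865 + 12370)/(a - 8325)) - 1*(-11188) = (156 + (11865 + 12370)/(5356 - 8325)) - 1*(-11188) = (156 + 24235/(-2969)) + 11188 = (156 + 24235*(-1/2969)) + 11188 = (156 - 24235/2969) + 11188 = 438929/2969 + 11188 = 33656101/2969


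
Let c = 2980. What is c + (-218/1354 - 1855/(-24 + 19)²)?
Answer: 9835588/3385 ≈ 2905.6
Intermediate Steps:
c + (-218/1354 - 1855/(-24 + 19)²) = 2980 + (-218/1354 - 1855/(-24 + 19)²) = 2980 + (-218*1/1354 - 1855/((-5)²)) = 2980 + (-109/677 - 1855/25) = 2980 + (-109/677 - 1855*1/25) = 2980 + (-109/677 - 371/5) = 2980 - 251712/3385 = 9835588/3385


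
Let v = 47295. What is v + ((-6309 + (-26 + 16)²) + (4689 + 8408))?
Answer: 54183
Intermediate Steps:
v + ((-6309 + (-26 + 16)²) + (4689 + 8408)) = 47295 + ((-6309 + (-26 + 16)²) + (4689 + 8408)) = 47295 + ((-6309 + (-10)²) + 13097) = 47295 + ((-6309 + 100) + 13097) = 47295 + (-6209 + 13097) = 47295 + 6888 = 54183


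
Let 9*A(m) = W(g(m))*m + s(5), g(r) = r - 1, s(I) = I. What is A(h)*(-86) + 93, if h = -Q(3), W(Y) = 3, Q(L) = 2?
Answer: 923/9 ≈ 102.56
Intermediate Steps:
g(r) = -1 + r
h = -2 (h = -1*2 = -2)
A(m) = 5/9 + m/3 (A(m) = (3*m + 5)/9 = (5 + 3*m)/9 = 5/9 + m/3)
A(h)*(-86) + 93 = (5/9 + (1/3)*(-2))*(-86) + 93 = (5/9 - 2/3)*(-86) + 93 = -1/9*(-86) + 93 = 86/9 + 93 = 923/9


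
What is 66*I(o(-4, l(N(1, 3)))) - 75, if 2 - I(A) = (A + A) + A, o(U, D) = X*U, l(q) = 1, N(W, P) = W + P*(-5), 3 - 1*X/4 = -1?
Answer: 12729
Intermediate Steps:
X = 16 (X = 12 - 4*(-1) = 12 + 4 = 16)
N(W, P) = W - 5*P
o(U, D) = 16*U
I(A) = 2 - 3*A (I(A) = 2 - ((A + A) + A) = 2 - (2*A + A) = 2 - 3*A)
66*I(o(-4, l(N(1, 3)))) - 75 = 66*(2 - 48*(-4)) - 75 = 66*(2 - 3*(-64)) - 75 = 66*(2 + 192) - 75 = 66*194 - 75 = 12804 - 75 = 12729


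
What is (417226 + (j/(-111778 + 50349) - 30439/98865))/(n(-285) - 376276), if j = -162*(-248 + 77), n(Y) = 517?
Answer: -2533883191096649/2282051324041515 ≈ -1.1104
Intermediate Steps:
j = 27702 (j = -162*(-171) = 27702)
(417226 + (j/(-111778 + 50349) - 30439/98865))/(n(-285) - 376276) = (417226 + (27702/(-111778 + 50349) - 30439/98865))/(517 - 376276) = (417226 + (27702/(-61429) - 30439*1/98865))/(-375759) = (417226 + (27702*(-1/61429) - 30439/98865))*(-1/375759) = (417226 + (-27702/61429 - 30439/98865))*(-1/375759) = (417226 - 4608595561/6073178085)*(-1/375759) = (2533883191096649/6073178085)*(-1/375759) = -2533883191096649/2282051324041515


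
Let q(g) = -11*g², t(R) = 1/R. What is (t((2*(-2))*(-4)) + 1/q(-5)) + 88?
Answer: 387459/4400 ≈ 88.059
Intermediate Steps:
t(R) = 1/R
(t((2*(-2))*(-4)) + 1/q(-5)) + 88 = (1/((2*(-2))*(-4)) + 1/(-11*(-5)²)) + 88 = (1/(-4*(-4)) + 1/(-11*25)) + 88 = (1/16 + 1/(-275)) + 88 = (1/16 - 1/275) + 88 = 259/4400 + 88 = 387459/4400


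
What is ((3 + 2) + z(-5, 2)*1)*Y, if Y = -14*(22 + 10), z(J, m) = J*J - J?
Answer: -15680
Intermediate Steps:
z(J, m) = J² - J
Y = -448 (Y = -14*32 = -448)
((3 + 2) + z(-5, 2)*1)*Y = ((3 + 2) - 5*(-1 - 5)*1)*(-448) = (5 - 5*(-6)*1)*(-448) = (5 + 30*1)*(-448) = (5 + 30)*(-448) = 35*(-448) = -15680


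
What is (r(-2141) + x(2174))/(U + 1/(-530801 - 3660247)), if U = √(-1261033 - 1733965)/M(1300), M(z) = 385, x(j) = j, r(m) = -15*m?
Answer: -21300947081152200/52606790468453951617 - 231878679643035754560*I*√2994998/52606790468453951617 ≈ -0.00040491 - 7628.1*I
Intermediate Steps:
U = I*√2994998/385 (U = √(-1261033 - 1733965)/385 = √(-2994998)*(1/385) = (I*√2994998)*(1/385) = I*√2994998/385 ≈ 4.4951*I)
(r(-2141) + x(2174))/(U + 1/(-530801 - 3660247)) = (-15*(-2141) + 2174)/(I*√2994998/385 + 1/(-530801 - 3660247)) = (32115 + 2174)/(I*√2994998/385 + 1/(-4191048)) = 34289/(I*√2994998/385 - 1/4191048) = 34289/(-1/4191048 + I*√2994998/385)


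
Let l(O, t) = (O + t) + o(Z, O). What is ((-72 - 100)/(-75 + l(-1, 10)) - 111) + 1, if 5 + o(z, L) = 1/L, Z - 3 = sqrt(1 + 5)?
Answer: -1937/18 ≈ -107.61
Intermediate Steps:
Z = 3 + sqrt(6) (Z = 3 + sqrt(1 + 5) = 3 + sqrt(6) ≈ 5.4495)
o(z, L) = -5 + 1/L
l(O, t) = -5 + O + t + 1/O (l(O, t) = (O + t) + (-5 + 1/O) = -5 + O + t + 1/O)
((-72 - 100)/(-75 + l(-1, 10)) - 111) + 1 = ((-72 - 100)/(-75 + (-5 - 1 + 10 + 1/(-1))) - 111) + 1 = (-172/(-75 + (-5 - 1 + 10 - 1)) - 111) + 1 = (-172/(-75 + 3) - 111) + 1 = (-172/(-72) - 111) + 1 = (-172*(-1/72) - 111) + 1 = (43/18 - 111) + 1 = -1955/18 + 1 = -1937/18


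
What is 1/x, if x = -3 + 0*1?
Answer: -1/3 ≈ -0.33333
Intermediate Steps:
x = -3 (x = -3 + 0 = -3)
1/x = 1/(-3) = -1/3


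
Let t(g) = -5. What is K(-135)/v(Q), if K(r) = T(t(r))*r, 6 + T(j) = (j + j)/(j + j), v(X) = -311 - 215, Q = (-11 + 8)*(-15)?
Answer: -675/526 ≈ -1.2833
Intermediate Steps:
Q = 45 (Q = -3*(-15) = 45)
v(X) = -526
T(j) = -5 (T(j) = -6 + (j + j)/(j + j) = -6 + (2*j)/((2*j)) = -6 + (2*j)*(1/(2*j)) = -6 + 1 = -5)
K(r) = -5*r
K(-135)/v(Q) = -5*(-135)/(-526) = 675*(-1/526) = -675/526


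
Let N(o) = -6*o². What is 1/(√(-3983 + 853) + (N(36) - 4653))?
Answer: -12429/154483171 - I*√3130/154483171 ≈ -8.0455e-5 - 3.6215e-7*I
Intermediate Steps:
1/(√(-3983 + 853) + (N(36) - 4653)) = 1/(√(-3983 + 853) + (-6*36² - 4653)) = 1/(√(-3130) + (-6*1296 - 4653)) = 1/(I*√3130 + (-7776 - 4653)) = 1/(I*√3130 - 12429) = 1/(-12429 + I*√3130)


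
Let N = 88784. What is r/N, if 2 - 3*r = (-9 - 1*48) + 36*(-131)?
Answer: 4775/266352 ≈ 0.017927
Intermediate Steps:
r = 4775/3 (r = ⅔ - ((-9 - 1*48) + 36*(-131))/3 = ⅔ - ((-9 - 48) - 4716)/3 = ⅔ - (-57 - 4716)/3 = ⅔ - ⅓*(-4773) = ⅔ + 1591 = 4775/3 ≈ 1591.7)
r/N = (4775/3)/88784 = (4775/3)*(1/88784) = 4775/266352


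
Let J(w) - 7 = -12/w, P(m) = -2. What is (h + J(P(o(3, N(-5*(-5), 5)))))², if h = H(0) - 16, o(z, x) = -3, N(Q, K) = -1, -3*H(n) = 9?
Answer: 36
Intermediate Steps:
H(n) = -3 (H(n) = -⅓*9 = -3)
h = -19 (h = -3 - 16 = -19)
J(w) = 7 - 12/w
(h + J(P(o(3, N(-5*(-5), 5)))))² = (-19 + (7 - 12/(-2)))² = (-19 + (7 - 12*(-½)))² = (-19 + (7 + 6))² = (-19 + 13)² = (-6)² = 36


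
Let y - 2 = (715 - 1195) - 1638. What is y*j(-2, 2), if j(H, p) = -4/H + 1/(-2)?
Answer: -3174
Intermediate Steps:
j(H, p) = -1/2 - 4/H (j(H, p) = -4/H + 1*(-1/2) = -4/H - 1/2 = -1/2 - 4/H)
y = -2116 (y = 2 + ((715 - 1195) - 1638) = 2 + (-480 - 1638) = 2 - 2118 = -2116)
y*j(-2, 2) = -1058*(-8 - 1*(-2))/(-2) = -1058*(-1)*(-8 + 2)/2 = -1058*(-1)*(-6)/2 = -2116*3/2 = -3174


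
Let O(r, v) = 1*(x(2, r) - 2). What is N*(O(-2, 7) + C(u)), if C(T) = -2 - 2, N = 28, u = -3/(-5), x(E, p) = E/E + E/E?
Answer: -112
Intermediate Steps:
x(E, p) = 2 (x(E, p) = 1 + 1 = 2)
u = 3/5 (u = -3*(-1/5) = 3/5 ≈ 0.60000)
O(r, v) = 0 (O(r, v) = 1*(2 - 2) = 1*0 = 0)
C(T) = -4
N*(O(-2, 7) + C(u)) = 28*(0 - 4) = 28*(-4) = -112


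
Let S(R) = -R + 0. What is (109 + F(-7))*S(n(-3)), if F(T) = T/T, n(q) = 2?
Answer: -220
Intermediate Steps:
F(T) = 1
S(R) = -R
(109 + F(-7))*S(n(-3)) = (109 + 1)*(-1*2) = 110*(-2) = -220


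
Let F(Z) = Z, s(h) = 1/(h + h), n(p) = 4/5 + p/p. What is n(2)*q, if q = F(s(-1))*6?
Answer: -27/5 ≈ -5.4000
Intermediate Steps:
n(p) = 9/5 (n(p) = 4*(⅕) + 1 = ⅘ + 1 = 9/5)
s(h) = 1/(2*h)
q = -3 (q = ((½)/(-1))*6 = ((½)*(-1))*6 = -½*6 = -3)
n(2)*q = (9/5)*(-3) = -27/5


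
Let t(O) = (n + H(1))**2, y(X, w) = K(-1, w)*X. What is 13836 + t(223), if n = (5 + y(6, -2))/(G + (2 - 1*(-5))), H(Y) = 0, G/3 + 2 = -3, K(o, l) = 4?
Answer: 886345/64 ≈ 13849.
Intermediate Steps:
G = -15 (G = -6 + 3*(-3) = -6 - 9 = -15)
y(X, w) = 4*X
n = -29/8 (n = (5 + 4*6)/(-15 + (2 - 1*(-5))) = (5 + 24)/(-15 + (2 + 5)) = 29/(-15 + 7) = 29/(-8) = 29*(-1/8) = -29/8 ≈ -3.6250)
t(O) = 841/64 (t(O) = (-29/8 + 0)**2 = (-29/8)**2 = 841/64)
13836 + t(223) = 13836 + 841/64 = 886345/64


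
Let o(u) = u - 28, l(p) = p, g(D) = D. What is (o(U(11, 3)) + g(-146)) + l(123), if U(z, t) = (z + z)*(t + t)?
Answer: 81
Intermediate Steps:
U(z, t) = 4*t*z (U(z, t) = (2*z)*(2*t) = 4*t*z)
o(u) = -28 + u
(o(U(11, 3)) + g(-146)) + l(123) = ((-28 + 4*3*11) - 146) + 123 = ((-28 + 132) - 146) + 123 = (104 - 146) + 123 = -42 + 123 = 81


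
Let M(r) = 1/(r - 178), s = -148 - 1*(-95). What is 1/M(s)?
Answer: -231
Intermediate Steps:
s = -53 (s = -148 + 95 = -53)
M(r) = 1/(-178 + r)
1/M(s) = 1/(1/(-178 - 53)) = 1/(1/(-231)) = 1/(-1/231) = -231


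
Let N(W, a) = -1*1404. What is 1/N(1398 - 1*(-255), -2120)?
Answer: -1/1404 ≈ -0.00071225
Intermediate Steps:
N(W, a) = -1404
1/N(1398 - 1*(-255), -2120) = 1/(-1404) = -1/1404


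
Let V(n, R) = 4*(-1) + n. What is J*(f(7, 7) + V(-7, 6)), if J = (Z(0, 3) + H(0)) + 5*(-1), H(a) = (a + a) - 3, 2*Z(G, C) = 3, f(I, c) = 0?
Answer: 143/2 ≈ 71.500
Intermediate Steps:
Z(G, C) = 3/2 (Z(G, C) = (½)*3 = 3/2)
V(n, R) = -4 + n
H(a) = -3 + 2*a (H(a) = 2*a - 3 = -3 + 2*a)
J = -13/2 (J = (3/2 + (-3 + 2*0)) + 5*(-1) = (3/2 + (-3 + 0)) - 5 = (3/2 - 3) - 5 = -3/2 - 5 = -13/2 ≈ -6.5000)
J*(f(7, 7) + V(-7, 6)) = -13*(0 + (-4 - 7))/2 = -13*(0 - 11)/2 = -13/2*(-11) = 143/2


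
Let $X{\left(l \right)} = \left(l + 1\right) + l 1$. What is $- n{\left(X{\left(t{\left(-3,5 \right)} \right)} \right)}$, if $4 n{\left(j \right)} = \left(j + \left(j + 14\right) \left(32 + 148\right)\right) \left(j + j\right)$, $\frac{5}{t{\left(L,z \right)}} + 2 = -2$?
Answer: $\frac{13491}{8} \approx 1686.4$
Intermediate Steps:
$t{\left(L,z \right)} = - \frac{5}{4}$ ($t{\left(L,z \right)} = \frac{5}{-2 - 2} = \frac{5}{-4} = 5 \left(- \frac{1}{4}\right) = - \frac{5}{4}$)
$X{\left(l \right)} = 1 + 2 l$ ($X{\left(l \right)} = \left(1 + l\right) + l = 1 + 2 l$)
$n{\left(j \right)} = \frac{j \left(2520 + 181 j\right)}{2}$ ($n{\left(j \right)} = \frac{\left(j + \left(j + 14\right) \left(32 + 148\right)\right) \left(j + j\right)}{4} = \frac{\left(j + \left(14 + j\right) 180\right) 2 j}{4} = \frac{\left(j + \left(2520 + 180 j\right)\right) 2 j}{4} = \frac{\left(2520 + 181 j\right) 2 j}{4} = \frac{2 j \left(2520 + 181 j\right)}{4} = \frac{j \left(2520 + 181 j\right)}{2}$)
$- n{\left(X{\left(t{\left(-3,5 \right)} \right)} \right)} = - \frac{\left(1 + 2 \left(- \frac{5}{4}\right)\right) \left(2520 + 181 \left(1 + 2 \left(- \frac{5}{4}\right)\right)\right)}{2} = - \frac{\left(1 - \frac{5}{2}\right) \left(2520 + 181 \left(1 - \frac{5}{2}\right)\right)}{2} = - \frac{\left(-3\right) \left(2520 + 181 \left(- \frac{3}{2}\right)\right)}{2 \cdot 2} = - \frac{\left(-3\right) \left(2520 - \frac{543}{2}\right)}{2 \cdot 2} = - \frac{\left(-3\right) 4497}{2 \cdot 2 \cdot 2} = \left(-1\right) \left(- \frac{13491}{8}\right) = \frac{13491}{8}$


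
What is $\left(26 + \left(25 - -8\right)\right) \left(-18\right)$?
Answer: $-1062$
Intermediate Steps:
$\left(26 + \left(25 - -8\right)\right) \left(-18\right) = \left(26 + \left(25 + 8\right)\right) \left(-18\right) = \left(26 + 33\right) \left(-18\right) = 59 \left(-18\right) = -1062$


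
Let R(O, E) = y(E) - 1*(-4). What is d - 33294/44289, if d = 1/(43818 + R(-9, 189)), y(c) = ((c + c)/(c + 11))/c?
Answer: -48632190398/64694433363 ≈ -0.75172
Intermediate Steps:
y(c) = 2/(11 + c) (y(c) = ((2*c)/(11 + c))/c = (2*c/(11 + c))/c = 2/(11 + c))
R(O, E) = 4 + 2/(11 + E) (R(O, E) = 2/(11 + E) - 1*(-4) = 2/(11 + E) + 4 = 4 + 2/(11 + E))
d = 100/4382201 (d = 1/(43818 + 2*(23 + 2*189)/(11 + 189)) = 1/(43818 + 2*(23 + 378)/200) = 1/(43818 + 2*(1/200)*401) = 1/(43818 + 401/100) = 1/(4382201/100) = 100/4382201 ≈ 2.2820e-5)
d - 33294/44289 = 100/4382201 - 33294/44289 = 100/4382201 - 1*11098/14763 = 100/4382201 - 11098/14763 = -48632190398/64694433363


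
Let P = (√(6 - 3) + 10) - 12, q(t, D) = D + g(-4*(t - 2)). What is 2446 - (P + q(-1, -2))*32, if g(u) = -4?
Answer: 2702 - 32*√3 ≈ 2646.6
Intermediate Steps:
q(t, D) = -4 + D (q(t, D) = D - 4 = -4 + D)
P = -2 + √3 (P = (√3 + 10) - 12 = (10 + √3) - 12 = -2 + √3 ≈ -0.26795)
2446 - (P + q(-1, -2))*32 = 2446 - ((-2 + √3) + (-4 - 2))*32 = 2446 - ((-2 + √3) - 6)*32 = 2446 - (-8 + √3)*32 = 2446 - (-256 + 32*√3) = 2446 + (256 - 32*√3) = 2702 - 32*√3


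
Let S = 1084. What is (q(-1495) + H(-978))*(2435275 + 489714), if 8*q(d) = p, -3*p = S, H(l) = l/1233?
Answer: -36834386477/274 ≈ -1.3443e+8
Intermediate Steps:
H(l) = l/1233 (H(l) = l*(1/1233) = l/1233)
p = -1084/3 (p = -⅓*1084 = -1084/3 ≈ -361.33)
q(d) = -271/6 (q(d) = (⅛)*(-1084/3) = -271/6)
(q(-1495) + H(-978))*(2435275 + 489714) = (-271/6 + (1/1233)*(-978))*(2435275 + 489714) = (-271/6 - 326/411)*2924989 = -12593/274*2924989 = -36834386477/274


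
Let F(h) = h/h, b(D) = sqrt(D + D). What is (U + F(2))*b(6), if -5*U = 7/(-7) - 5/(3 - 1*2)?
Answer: 22*sqrt(3)/5 ≈ 7.6210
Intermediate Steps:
b(D) = sqrt(2)*sqrt(D) (b(D) = sqrt(2*D) = sqrt(2)*sqrt(D))
F(h) = 1
U = 6/5 (U = -(7/(-7) - 5/(3 - 1*2))/5 = -(7*(-1/7) - 5/(3 - 2))/5 = -(-1 - 5/1)/5 = -(-1 - 5*1)/5 = -(-1 - 5)/5 = -1/5*(-6) = 6/5 ≈ 1.2000)
(U + F(2))*b(6) = (6/5 + 1)*(sqrt(2)*sqrt(6)) = 11*(2*sqrt(3))/5 = 22*sqrt(3)/5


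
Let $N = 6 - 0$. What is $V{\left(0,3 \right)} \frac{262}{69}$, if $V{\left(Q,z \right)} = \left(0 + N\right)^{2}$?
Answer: $\frac{3144}{23} \approx 136.7$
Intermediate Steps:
$N = 6$ ($N = 6 + 0 = 6$)
$V{\left(Q,z \right)} = 36$ ($V{\left(Q,z \right)} = \left(0 + 6\right)^{2} = 6^{2} = 36$)
$V{\left(0,3 \right)} \frac{262}{69} = 36 \cdot \frac{262}{69} = \frac{3144}{23}$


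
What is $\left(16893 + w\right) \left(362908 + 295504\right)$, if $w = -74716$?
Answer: $-38071357076$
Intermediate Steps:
$\left(16893 + w\right) \left(362908 + 295504\right) = \left(16893 - 74716\right) \left(362908 + 295504\right) = \left(-57823\right) 658412 = -38071357076$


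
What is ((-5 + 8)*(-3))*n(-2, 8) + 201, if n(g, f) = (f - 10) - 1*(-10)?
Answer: 129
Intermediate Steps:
n(g, f) = f (n(g, f) = (-10 + f) + 10 = f)
((-5 + 8)*(-3))*n(-2, 8) + 201 = ((-5 + 8)*(-3))*8 + 201 = (3*(-3))*8 + 201 = -9*8 + 201 = -72 + 201 = 129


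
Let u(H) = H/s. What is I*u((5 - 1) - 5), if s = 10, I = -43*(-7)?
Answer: -301/10 ≈ -30.100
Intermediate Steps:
I = 301
u(H) = H/10
I*u((5 - 1) - 5) = 301*(((5 - 1) - 5)/10) = 301*((4 - 5)/10) = 301*((1/10)*(-1)) = 301*(-1/10) = -301/10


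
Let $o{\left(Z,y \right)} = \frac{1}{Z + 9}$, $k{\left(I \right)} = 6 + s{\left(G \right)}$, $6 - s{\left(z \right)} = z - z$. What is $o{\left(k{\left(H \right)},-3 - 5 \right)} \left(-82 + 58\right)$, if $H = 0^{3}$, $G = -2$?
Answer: $- \frac{8}{7} \approx -1.1429$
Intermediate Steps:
$s{\left(z \right)} = 6$ ($s{\left(z \right)} = 6 - \left(z - z\right) = 6 - 0 = 6 + 0 = 6$)
$H = 0$
$k{\left(I \right)} = 12$ ($k{\left(I \right)} = 6 + 6 = 12$)
$o{\left(Z,y \right)} = \frac{1}{9 + Z}$
$o{\left(k{\left(H \right)},-3 - 5 \right)} \left(-82 + 58\right) = \frac{-82 + 58}{9 + 12} = \frac{1}{21} \left(-24\right) = - \frac{8}{7}$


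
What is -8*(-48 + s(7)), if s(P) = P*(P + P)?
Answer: -400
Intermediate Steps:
s(P) = 2*P² (s(P) = P*(2*P) = 2*P²)
-8*(-48 + s(7)) = -8*(-48 + 2*7²) = -8*(-48 + 2*49) = -8*(-48 + 98) = -8*50 = -400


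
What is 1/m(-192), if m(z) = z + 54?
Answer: -1/138 ≈ -0.0072464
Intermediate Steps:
m(z) = 54 + z
1/m(-192) = 1/(54 - 192) = 1/(-138) = -1/138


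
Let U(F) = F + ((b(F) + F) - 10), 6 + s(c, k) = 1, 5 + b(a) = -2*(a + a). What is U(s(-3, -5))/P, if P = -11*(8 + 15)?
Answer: 5/253 ≈ 0.019763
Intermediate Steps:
b(a) = -5 - 4*a (b(a) = -5 - 2*(a + a) = -5 - 4*a)
s(c, k) = -5 (s(c, k) = -6 + 1 = -5)
P = -253 (P = -11*23 = -253)
U(F) = -15 - 2*F (U(F) = F + (((-5 - 4*F) + F) - 10) = F + ((-5 - 3*F) - 10) = F + (-15 - 3*F) = -15 - 2*F)
U(s(-3, -5))/P = (-15 - 2*(-5))/(-253) = (-15 + 10)*(-1/253) = -5*(-1/253) = 5/253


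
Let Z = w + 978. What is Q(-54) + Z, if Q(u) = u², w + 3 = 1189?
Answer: 5080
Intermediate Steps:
w = 1186 (w = -3 + 1189 = 1186)
Z = 2164 (Z = 1186 + 978 = 2164)
Q(-54) + Z = (-54)² + 2164 = 2916 + 2164 = 5080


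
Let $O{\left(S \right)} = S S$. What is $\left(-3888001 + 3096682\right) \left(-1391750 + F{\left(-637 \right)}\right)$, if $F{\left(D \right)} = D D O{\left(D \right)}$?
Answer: $-130288370303886909$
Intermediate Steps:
$O{\left(S \right)} = S^{2}$
$F{\left(D \right)} = D^{4}$ ($F{\left(D \right)} = D D D^{2} = D^{2} D^{2} = D^{4}$)
$\left(-3888001 + 3096682\right) \left(-1391750 + F{\left(-637 \right)}\right) = \left(-3888001 + 3096682\right) \left(-1391750 + \left(-637\right)^{4}\right) = - 791319 \left(-1391750 + 164648481361\right) = \left(-791319\right) 164647089611 = -130288370303886909$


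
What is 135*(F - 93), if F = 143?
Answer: 6750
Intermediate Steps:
135*(F - 93) = 135*(143 - 93) = 135*50 = 6750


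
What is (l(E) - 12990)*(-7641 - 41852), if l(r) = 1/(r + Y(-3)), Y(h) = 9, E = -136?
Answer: 81650136383/127 ≈ 6.4291e+8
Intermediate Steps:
l(r) = 1/(9 + r) (l(r) = 1/(r + 9) = 1/(9 + r))
(l(E) - 12990)*(-7641 - 41852) = (1/(9 - 136) - 12990)*(-7641 - 41852) = (1/(-127) - 12990)*(-49493) = (-1/127 - 12990)*(-49493) = -1649731/127*(-49493) = 81650136383/127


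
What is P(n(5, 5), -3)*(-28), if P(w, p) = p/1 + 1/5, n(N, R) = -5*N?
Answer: 392/5 ≈ 78.400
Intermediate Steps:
P(w, p) = 1/5 + p (P(w, p) = p*1 + 1*(1/5) = p + 1/5 = 1/5 + p)
P(n(5, 5), -3)*(-28) = (1/5 - 3)*(-28) = -14/5*(-28) = 392/5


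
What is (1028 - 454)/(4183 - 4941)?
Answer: -287/379 ≈ -0.75726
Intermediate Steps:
(1028 - 454)/(4183 - 4941) = 574/(-758) = 574*(-1/758) = -287/379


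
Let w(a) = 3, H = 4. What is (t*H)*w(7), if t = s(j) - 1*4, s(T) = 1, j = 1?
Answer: -36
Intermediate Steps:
t = -3 (t = 1 - 1*4 = 1 - 4 = -3)
(t*H)*w(7) = -3*4*3 = -12*3 = -36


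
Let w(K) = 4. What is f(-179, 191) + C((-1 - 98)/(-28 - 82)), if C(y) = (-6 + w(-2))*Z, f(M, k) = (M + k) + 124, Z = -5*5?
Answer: 186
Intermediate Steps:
Z = -25
f(M, k) = 124 + M + k
C(y) = 50 (C(y) = (-6 + 4)*(-25) = -2*(-25) = 50)
f(-179, 191) + C((-1 - 98)/(-28 - 82)) = (124 - 179 + 191) + 50 = 136 + 50 = 186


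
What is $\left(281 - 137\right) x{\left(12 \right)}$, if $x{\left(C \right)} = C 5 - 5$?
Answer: $7920$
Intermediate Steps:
$x{\left(C \right)} = -5 + 5 C$ ($x{\left(C \right)} = 5 C - 5 = -5 + 5 C$)
$\left(281 - 137\right) x{\left(12 \right)} = \left(281 - 137\right) \left(-5 + 5 \cdot 12\right) = 144 \left(-5 + 60\right) = 144 \cdot 55 = 7920$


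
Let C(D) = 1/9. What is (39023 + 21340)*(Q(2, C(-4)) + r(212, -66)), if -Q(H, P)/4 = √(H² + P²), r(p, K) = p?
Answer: 12796956 - 134140*√13 ≈ 1.2313e+7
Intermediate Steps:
C(D) = ⅑
Q(H, P) = -4*√(H² + P²)
(39023 + 21340)*(Q(2, C(-4)) + r(212, -66)) = (39023 + 21340)*(-4*√(2² + (⅑)²) + 212) = 60363*(-4*√(4 + 1/81) + 212) = 60363*(-20*√13/9 + 212) = 60363*(212 - 20*√13/9) = 12796956 - 134140*√13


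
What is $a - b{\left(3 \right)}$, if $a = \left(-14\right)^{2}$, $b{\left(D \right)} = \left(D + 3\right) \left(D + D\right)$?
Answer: $160$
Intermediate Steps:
$b{\left(D \right)} = 2 D \left(3 + D\right)$ ($b{\left(D \right)} = \left(3 + D\right) 2 D = 2 D \left(3 + D\right)$)
$a = 196$
$a - b{\left(3 \right)} = 196 - 2 \cdot 3 \left(3 + 3\right) = 196 - 2 \cdot 3 \cdot 6 = 196 - 36 = 160$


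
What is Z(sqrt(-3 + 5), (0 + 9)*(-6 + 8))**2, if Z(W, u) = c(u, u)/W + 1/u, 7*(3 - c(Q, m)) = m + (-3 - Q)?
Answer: 93361/15876 + 4*sqrt(2)/21 ≈ 6.1500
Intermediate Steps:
c(Q, m) = 24/7 - m/7 + Q/7 (c(Q, m) = 3 - (m + (-3 - Q))/7 = 3 - (-3 + m - Q)/7 = 3 + (3/7 - m/7 + Q/7) = 24/7 - m/7 + Q/7)
Z(W, u) = 1/u + 24/(7*W) (Z(W, u) = (24/7 - u/7 + u/7)/W + 1/u = 24/(7*W) + 1/u = 1/u + 24/(7*W))
Z(sqrt(-3 + 5), (0 + 9)*(-6 + 8))**2 = (1/((0 + 9)*(-6 + 8)) + 24/(7*(sqrt(-3 + 5))))**2 = (1/(9*2) + 24/(7*(sqrt(2))))**2 = (1/18 + 24*(sqrt(2)/2)/7)**2 = (1/18 + 12*sqrt(2)/7)**2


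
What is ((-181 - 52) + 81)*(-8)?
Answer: 1216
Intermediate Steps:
((-181 - 52) + 81)*(-8) = (-233 + 81)*(-8) = -152*(-8) = 1216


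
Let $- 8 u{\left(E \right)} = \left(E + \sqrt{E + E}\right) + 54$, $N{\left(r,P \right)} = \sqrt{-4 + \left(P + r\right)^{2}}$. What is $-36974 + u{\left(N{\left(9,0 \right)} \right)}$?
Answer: $- \frac{147923}{4} - \frac{\sqrt{77}}{8} - \frac{\sqrt{2} \sqrt[4]{77}}{8} \approx -36982.0$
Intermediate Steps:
$u{\left(E \right)} = - \frac{27}{4} - \frac{E}{8} - \frac{\sqrt{2} \sqrt{E}}{8}$ ($u{\left(E \right)} = - \frac{\left(E + \sqrt{E + E}\right) + 54}{8} = - \frac{\left(E + \sqrt{2 E}\right) + 54}{8} = - \frac{\left(E + \sqrt{2} \sqrt{E}\right) + 54}{8} = - \frac{54 + E + \sqrt{2} \sqrt{E}}{8} = - \frac{27}{4} - \frac{E}{8} - \frac{\sqrt{2} \sqrt{E}}{8}$)
$-36974 + u{\left(N{\left(9,0 \right)} \right)} = -36974 - \left(\frac{27}{4} + \frac{\sqrt{-4 + \left(0 + 9\right)^{2}}}{8} + \frac{\sqrt{2} \sqrt{\sqrt{-4 + \left(0 + 9\right)^{2}}}}{8}\right) = -36974 - \left(\frac{27}{4} + \frac{\sqrt{-4 + 9^{2}}}{8} + \frac{\sqrt{2} \sqrt{\sqrt{-4 + 9^{2}}}}{8}\right) = -36974 - \left(\frac{27}{4} + \frac{\sqrt{-4 + 81}}{8} + \frac{\sqrt{2} \sqrt{\sqrt{-4 + 81}}}{8}\right) = -36974 - \left(\frac{27}{4} + \frac{\sqrt{77}}{8} + \frac{\sqrt{2} \sqrt{\sqrt{77}}}{8}\right) = -36974 - \left(\frac{27}{4} + \frac{\sqrt{77}}{8} + \frac{\sqrt{2} \sqrt[4]{77}}{8}\right) = - \frac{147923}{4} - \frac{\sqrt{77}}{8} - \frac{\sqrt{2} \sqrt[4]{77}}{8}$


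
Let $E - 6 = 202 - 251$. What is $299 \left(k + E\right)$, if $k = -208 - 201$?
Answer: $-135148$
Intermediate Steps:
$E = -43$ ($E = 6 + \left(202 - 251\right) = 6 - 49 = -43$)
$k = -409$ ($k = -208 - 201 = -409$)
$299 \left(k + E\right) = 299 \left(-409 - 43\right) = 299 \left(-452\right) = -135148$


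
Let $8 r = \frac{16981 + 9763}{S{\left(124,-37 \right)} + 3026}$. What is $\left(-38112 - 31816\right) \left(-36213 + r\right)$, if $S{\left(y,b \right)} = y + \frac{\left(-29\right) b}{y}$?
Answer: $\frac{991805593923176}{391673} \approx 2.5322 \cdot 10^{9}$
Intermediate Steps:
$S{\left(y,b \right)} = y - \frac{29 b}{y}$
$r = \frac{414532}{391673}$ ($r = \frac{\left(16981 + 9763\right) \frac{1}{\left(124 - - \frac{1073}{124}\right) + 3026}}{8} = \frac{26744 \frac{1}{\left(124 - \left(-1073\right) \frac{1}{124}\right) + 3026}}{8} = \frac{26744 \frac{1}{\left(124 + \frac{1073}{124}\right) + 3026}}{8} = \frac{26744 \frac{1}{\frac{16449}{124} + 3026}}{8} = \frac{26744 \frac{1}{\frac{391673}{124}}}{8} = \frac{26744 \cdot \frac{124}{391673}}{8} = \frac{1}{8} \cdot \frac{3316256}{391673} = \frac{414532}{391673} \approx 1.0584$)
$\left(-38112 - 31816\right) \left(-36213 + r\right) = \left(-38112 - 31816\right) \left(-36213 + \frac{414532}{391673}\right) = \left(-69928\right) \left(- \frac{14183239817}{391673}\right) = \frac{991805593923176}{391673}$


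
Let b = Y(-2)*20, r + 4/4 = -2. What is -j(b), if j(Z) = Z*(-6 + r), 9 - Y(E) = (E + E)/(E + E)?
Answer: 1440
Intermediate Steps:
r = -3 (r = -1 - 2 = -3)
Y(E) = 8 (Y(E) = 9 - (E + E)/(E + E) = 9 - 2*E/(2*E) = 9 - 2*E*1/(2*E) = 9 - 1*1 = 9 - 1 = 8)
b = 160 (b = 8*20 = 160)
j(Z) = -9*Z (j(Z) = Z*(-6 - 3) = Z*(-9) = -9*Z)
-j(b) = -(-9)*160 = -1*(-1440) = 1440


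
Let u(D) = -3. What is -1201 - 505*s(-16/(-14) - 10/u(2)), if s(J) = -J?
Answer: 22249/21 ≈ 1059.5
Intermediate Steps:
-1201 - 505*s(-16/(-14) - 10/u(2)) = -1201 - (-505)*(-16/(-14) - 10/(-3)) = -1201 - (-505)*(-16*(-1/14) - 10*(-⅓)) = -1201 - (-505)*(8/7 + 10/3) = -1201 - (-505)*94/21 = -1201 - 505*(-94/21) = -1201 + 47470/21 = 22249/21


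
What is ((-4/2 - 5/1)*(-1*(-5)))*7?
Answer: -245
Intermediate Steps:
((-4/2 - 5/1)*(-1*(-5)))*7 = ((-4*½ - 5*1)*5)*7 = ((-2 - 5)*5)*7 = -7*5*7 = -35*7 = -245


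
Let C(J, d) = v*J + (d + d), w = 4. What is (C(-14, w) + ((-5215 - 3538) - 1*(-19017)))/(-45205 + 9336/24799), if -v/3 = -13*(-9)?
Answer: -376597614/1121029459 ≈ -0.33594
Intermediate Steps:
v = -351 (v = -(-39)*(-9) = -3*117 = -351)
C(J, d) = -351*J + 2*d (C(J, d) = -351*J + (d + d) = -351*J + 2*d)
(C(-14, w) + ((-5215 - 3538) - 1*(-19017)))/(-45205 + 9336/24799) = ((-351*(-14) + 2*4) + ((-5215 - 3538) - 1*(-19017)))/(-45205 + 9336/24799) = ((4914 + 8) + (-8753 + 19017))/(-45205 + 9336*(1/24799)) = (4922 + 10264)/(-45205 + 9336/24799) = 15186/(-1121029459/24799) = 15186*(-24799/1121029459) = -376597614/1121029459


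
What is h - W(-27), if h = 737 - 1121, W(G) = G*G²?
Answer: 19299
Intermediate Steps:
W(G) = G³
h = -384
h - W(-27) = -384 - 1*(-27)³ = -384 - 1*(-19683) = -384 + 19683 = 19299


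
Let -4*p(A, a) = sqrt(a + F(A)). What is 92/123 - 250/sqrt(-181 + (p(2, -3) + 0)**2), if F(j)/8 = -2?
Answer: 92/123 + 200*I*sqrt(2915)/583 ≈ 0.74797 + 18.522*I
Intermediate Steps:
F(j) = -16 (F(j) = 8*(-2) = -16)
p(A, a) = -sqrt(-16 + a)/4 (p(A, a) = -sqrt(a - 16)/4 = -sqrt(-16 + a)/4)
92/123 - 250/sqrt(-181 + (p(2, -3) + 0)**2) = 92/123 - 250/sqrt(-181 + (-sqrt(-16 - 3)/4 + 0)**2) = 92*(1/123) - 250/sqrt(-181 + (-I*sqrt(19)/4 + 0)**2) = 92/123 - 250/sqrt(-181 + (-I*sqrt(19)/4 + 0)**2) = 92/123 - 250/sqrt(-181 + (-I*sqrt(19)/4)**2) = 92/123 - 250/sqrt(-181 - 19/16) = 92/123 - 250*(-4*I*sqrt(2915)/2915) = 92/123 - (-200)*I*sqrt(2915)/583 = 92/123 + 200*I*sqrt(2915)/583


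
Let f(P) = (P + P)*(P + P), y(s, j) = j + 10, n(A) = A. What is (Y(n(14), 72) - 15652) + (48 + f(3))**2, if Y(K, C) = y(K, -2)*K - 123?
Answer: -8607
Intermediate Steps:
y(s, j) = 10 + j
Y(K, C) = -123 + 8*K (Y(K, C) = (10 - 2)*K - 123 = 8*K - 123 = -123 + 8*K)
f(P) = 4*P**2 (f(P) = (2*P)*(2*P) = 4*P**2)
(Y(n(14), 72) - 15652) + (48 + f(3))**2 = ((-123 + 8*14) - 15652) + (48 + 4*3**2)**2 = ((-123 + 112) - 15652) + (48 + 4*9)**2 = (-11 - 15652) + (48 + 36)**2 = -15663 + 84**2 = -15663 + 7056 = -8607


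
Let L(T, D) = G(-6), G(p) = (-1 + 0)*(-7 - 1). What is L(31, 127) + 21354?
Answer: 21362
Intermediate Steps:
G(p) = 8 (G(p) = -1*(-8) = 8)
L(T, D) = 8
L(31, 127) + 21354 = 8 + 21354 = 21362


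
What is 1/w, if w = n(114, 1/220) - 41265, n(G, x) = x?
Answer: -220/9078299 ≈ -2.4234e-5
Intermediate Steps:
w = -9078299/220 (w = 1/220 - 41265 = -9078299/220 ≈ -41265.)
1/w = 1/(-9078299/220) = -220/9078299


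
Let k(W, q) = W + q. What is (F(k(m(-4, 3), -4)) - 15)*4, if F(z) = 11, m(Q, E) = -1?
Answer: -16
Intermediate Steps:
(F(k(m(-4, 3), -4)) - 15)*4 = (11 - 15)*4 = -4*4 = -16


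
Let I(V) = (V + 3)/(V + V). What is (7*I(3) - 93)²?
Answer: 7396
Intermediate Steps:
I(V) = (3 + V)/(2*V) (I(V) = (3 + V)/((2*V)) = (3 + V)*(1/(2*V)) = (3 + V)/(2*V))
(7*I(3) - 93)² = (7*((½)*(3 + 3)/3) - 93)² = (7*((½)*(⅓)*6) - 93)² = (7*1 - 93)² = (7 - 93)² = (-86)² = 7396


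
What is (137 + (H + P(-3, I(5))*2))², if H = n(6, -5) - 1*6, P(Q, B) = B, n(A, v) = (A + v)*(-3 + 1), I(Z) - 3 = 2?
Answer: 19321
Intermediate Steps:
I(Z) = 5 (I(Z) = 3 + 2 = 5)
n(A, v) = -2*A - 2*v (n(A, v) = (A + v)*(-2) = -2*A - 2*v)
H = -8 (H = (-2*6 - 2*(-5)) - 1*6 = (-12 + 10) - 6 = -2 - 6 = -8)
(137 + (H + P(-3, I(5))*2))² = (137 + (-8 + 5*2))² = (137 + (-8 + 10))² = (137 + 2)² = 139² = 19321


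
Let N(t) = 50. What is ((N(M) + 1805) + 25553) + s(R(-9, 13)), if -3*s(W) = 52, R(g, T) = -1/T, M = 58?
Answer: 82172/3 ≈ 27391.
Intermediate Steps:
s(W) = -52/3 (s(W) = -⅓*52 = -52/3)
((N(M) + 1805) + 25553) + s(R(-9, 13)) = ((50 + 1805) + 25553) - 52/3 = (1855 + 25553) - 52/3 = 27408 - 52/3 = 82172/3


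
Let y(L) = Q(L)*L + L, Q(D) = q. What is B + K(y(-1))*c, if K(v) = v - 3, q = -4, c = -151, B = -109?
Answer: -109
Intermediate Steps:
Q(D) = -4
y(L) = -3*L (y(L) = -4*L + L = -3*L)
K(v) = -3 + v
B + K(y(-1))*c = -109 + (-3 - 3*(-1))*(-151) = -109 + (-3 + 3)*(-151) = -109 + 0*(-151) = -109 + 0 = -109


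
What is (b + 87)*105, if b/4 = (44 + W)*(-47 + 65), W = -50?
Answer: -36225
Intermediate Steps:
b = -432 (b = 4*((44 - 50)*(-47 + 65)) = 4*(-6*18) = 4*(-108) = -432)
(b + 87)*105 = (-432 + 87)*105 = -345*105 = -36225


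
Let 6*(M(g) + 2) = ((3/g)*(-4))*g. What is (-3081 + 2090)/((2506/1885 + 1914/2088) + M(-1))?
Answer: 22416420/39673 ≈ 565.03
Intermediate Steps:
M(g) = -4 (M(g) = -2 + (((3/g)*(-4))*g)/6 = -2 + ((-12/g)*g)/6 = -2 + (⅙)*(-12) = -2 - 2 = -4)
(-3081 + 2090)/((2506/1885 + 1914/2088) + M(-1)) = (-3081 + 2090)/((2506/1885 + 1914/2088) - 4) = -991/((2506*(1/1885) + 1914*(1/2088)) - 4) = -991/((2506/1885 + 11/12) - 4) = -991/(50807/22620 - 4) = -991/(-39673/22620) = -991*(-22620/39673) = 22416420/39673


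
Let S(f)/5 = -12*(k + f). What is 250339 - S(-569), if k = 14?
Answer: 217039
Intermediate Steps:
S(f) = -840 - 60*f (S(f) = 5*(-12*(14 + f)) = 5*(-168 - 12*f) = -840 - 60*f)
250339 - S(-569) = 250339 - (-840 - 60*(-569)) = 250339 - (-840 + 34140) = 250339 - 1*33300 = 250339 - 33300 = 217039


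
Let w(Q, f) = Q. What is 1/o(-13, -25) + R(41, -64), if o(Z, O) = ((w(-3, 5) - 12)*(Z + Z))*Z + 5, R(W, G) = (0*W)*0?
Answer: -1/5065 ≈ -0.00019743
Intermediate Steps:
R(W, G) = 0 (R(W, G) = 0*0 = 0)
o(Z, O) = 5 - 30*Z**2 (o(Z, O) = ((-3 - 12)*(Z + Z))*Z + 5 = (-30*Z)*Z + 5 = -30*Z**2 + 5 = 5 - 30*Z**2)
1/o(-13, -25) + R(41, -64) = 1/(5 - 30*(-13)**2) + 0 = 1/(5 - 30*169) + 0 = 1/(5 - 5070) + 0 = 1/(-5065) + 0 = -1/5065 + 0 = -1/5065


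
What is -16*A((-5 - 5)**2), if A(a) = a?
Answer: -1600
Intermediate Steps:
-16*A((-5 - 5)**2) = -16*(-5 - 5)**2 = -16*(-10)**2 = -16*100 = -1600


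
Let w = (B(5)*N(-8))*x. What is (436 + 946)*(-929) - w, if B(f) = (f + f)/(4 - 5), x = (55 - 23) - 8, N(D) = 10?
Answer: -1281478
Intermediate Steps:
x = 24 (x = 32 - 8 = 24)
B(f) = -2*f (B(f) = (2*f)/(-1) = (2*f)*(-1) = -2*f)
w = -2400 (w = (-2*5*10)*24 = -10*10*24 = -100*24 = -2400)
(436 + 946)*(-929) - w = (436 + 946)*(-929) - 1*(-2400) = 1382*(-929) + 2400 = -1283878 + 2400 = -1281478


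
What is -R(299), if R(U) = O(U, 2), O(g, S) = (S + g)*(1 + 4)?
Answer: -1505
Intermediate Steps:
O(g, S) = 5*S + 5*g (O(g, S) = (S + g)*5 = 5*S + 5*g)
R(U) = 10 + 5*U (R(U) = 5*2 + 5*U = 10 + 5*U)
-R(299) = -(10 + 5*299) = -(10 + 1495) = -1*1505 = -1505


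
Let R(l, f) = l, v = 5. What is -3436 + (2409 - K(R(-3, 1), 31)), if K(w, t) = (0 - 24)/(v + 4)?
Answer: -3073/3 ≈ -1024.3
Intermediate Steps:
K(w, t) = -8/3 (K(w, t) = (0 - 24)/(5 + 4) = -24/9 = -24*1/9 = -8/3)
-3436 + (2409 - K(R(-3, 1), 31)) = -3436 + (2409 - 1*(-8/3)) = -3436 + (2409 + 8/3) = -3436 + 7235/3 = -3073/3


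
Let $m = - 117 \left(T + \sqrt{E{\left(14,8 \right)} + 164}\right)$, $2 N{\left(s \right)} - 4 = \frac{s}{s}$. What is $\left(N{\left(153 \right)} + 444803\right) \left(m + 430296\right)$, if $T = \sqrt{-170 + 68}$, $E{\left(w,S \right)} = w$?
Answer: $191398027428 - \frac{104084487 \sqrt{178}}{2} - \frac{104084487 i \sqrt{102}}{2} \approx 1.907 \cdot 10^{11} - 5.256 \cdot 10^{8} i$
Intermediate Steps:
$T = i \sqrt{102}$ ($T = \sqrt{-102} = i \sqrt{102} \approx 10.1 i$)
$N{\left(s \right)} = \frac{5}{2}$ ($N{\left(s \right)} = 2 + \frac{s \frac{1}{s}}{2} = 2 + \frac{1}{2} \cdot 1 = 2 + \frac{1}{2} = \frac{5}{2}$)
$m = - 117 \sqrt{178} - 117 i \sqrt{102}$ ($m = - 117 \left(i \sqrt{102} + \sqrt{14 + 164}\right) = - 117 \left(i \sqrt{102} + \sqrt{178}\right) = - 117 \left(\sqrt{178} + i \sqrt{102}\right) = - 117 \sqrt{178} - 117 i \sqrt{102} \approx -1561.0 - 1181.6 i$)
$\left(N{\left(153 \right)} + 444803\right) \left(m + 430296\right) = \left(\frac{5}{2} + 444803\right) \left(\left(- 117 \sqrt{178} - 117 i \sqrt{102}\right) + 430296\right) = \frac{889611 \left(430296 - 117 \sqrt{178} - 117 i \sqrt{102}\right)}{2} = 191398027428 - \frac{104084487 \sqrt{178}}{2} - \frac{104084487 i \sqrt{102}}{2}$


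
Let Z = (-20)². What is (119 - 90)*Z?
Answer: 11600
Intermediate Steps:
Z = 400
(119 - 90)*Z = (119 - 90)*400 = 29*400 = 11600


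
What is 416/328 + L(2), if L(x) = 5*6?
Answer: 1282/41 ≈ 31.268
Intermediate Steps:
L(x) = 30
416/328 + L(2) = 416/328 + 30 = 416*(1/328) + 30 = 52/41 + 30 = 1282/41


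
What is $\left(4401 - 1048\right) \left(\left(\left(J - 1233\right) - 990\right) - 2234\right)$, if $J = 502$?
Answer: $-13261115$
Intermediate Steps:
$\left(4401 - 1048\right) \left(\left(\left(J - 1233\right) - 990\right) - 2234\right) = \left(4401 - 1048\right) \left(\left(\left(502 - 1233\right) - 990\right) - 2234\right) = 3353 \left(\left(-731 - 990\right) - 2234\right) = 3353 \left(-1721 - 2234\right) = 3353 \left(-3955\right) = -13261115$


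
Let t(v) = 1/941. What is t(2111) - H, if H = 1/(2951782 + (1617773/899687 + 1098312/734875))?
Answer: 1950972788610860844/1836450836473020543329 ≈ 0.0010624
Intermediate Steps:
H = 661157484125/1951594937803422469 (H = 1/(2951782 + (1617773*(1/899687) + 1098312*(1/734875))) = 1/(2951782 + (1617773/899687 + 1098312/734875)) = 1/(2951782 + 2176997961719/661157484125) = 1/(1951594937803422469/661157484125) = 661157484125/1951594937803422469 ≈ 3.3878e-7)
t(v) = 1/941
t(2111) - H = 1/941 - 1*661157484125/1951594937803422469 = 1/941 - 661157484125/1951594937803422469 = 1950972788610860844/1836450836473020543329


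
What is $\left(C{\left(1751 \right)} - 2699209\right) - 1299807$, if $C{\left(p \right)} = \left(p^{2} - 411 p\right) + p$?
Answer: $-1650925$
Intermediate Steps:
$C{\left(p \right)} = p^{2} - 410 p$
$\left(C{\left(1751 \right)} - 2699209\right) - 1299807 = \left(1751 \left(-410 + 1751\right) - 2699209\right) - 1299807 = \left(1751 \cdot 1341 - 2699209\right) - 1299807 = \left(2348091 - 2699209\right) - 1299807 = -351118 - 1299807 = -1650925$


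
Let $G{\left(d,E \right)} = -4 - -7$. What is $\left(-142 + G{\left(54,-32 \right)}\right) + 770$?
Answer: $631$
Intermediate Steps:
$G{\left(d,E \right)} = 3$ ($G{\left(d,E \right)} = -4 + 7 = 3$)
$\left(-142 + G{\left(54,-32 \right)}\right) + 770 = \left(-142 + 3\right) + 770 = -139 + 770 = 631$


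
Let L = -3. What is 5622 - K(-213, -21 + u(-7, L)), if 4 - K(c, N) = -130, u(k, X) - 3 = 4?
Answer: 5488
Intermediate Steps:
u(k, X) = 7 (u(k, X) = 3 + 4 = 7)
K(c, N) = 134 (K(c, N) = 4 - 1*(-130) = 4 + 130 = 134)
5622 - K(-213, -21 + u(-7, L)) = 5622 - 1*134 = 5622 - 134 = 5488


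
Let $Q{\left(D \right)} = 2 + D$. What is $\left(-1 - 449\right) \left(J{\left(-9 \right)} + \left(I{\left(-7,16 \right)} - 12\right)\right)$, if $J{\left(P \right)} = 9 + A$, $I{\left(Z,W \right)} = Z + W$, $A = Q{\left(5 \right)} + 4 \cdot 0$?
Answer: $-5850$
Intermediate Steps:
$A = 7$ ($A = \left(2 + 5\right) + 4 \cdot 0 = 7 + 0 = 7$)
$I{\left(Z,W \right)} = W + Z$
$J{\left(P \right)} = 16$ ($J{\left(P \right)} = 9 + 7 = 16$)
$\left(-1 - 449\right) \left(J{\left(-9 \right)} + \left(I{\left(-7,16 \right)} - 12\right)\right) = \left(-1 - 449\right) \left(16 + \left(\left(16 - 7\right) - 12\right)\right) = - 450 \left(16 + \left(9 - 12\right)\right) = - 450 \left(16 - 3\right) = \left(-450\right) 13 = -5850$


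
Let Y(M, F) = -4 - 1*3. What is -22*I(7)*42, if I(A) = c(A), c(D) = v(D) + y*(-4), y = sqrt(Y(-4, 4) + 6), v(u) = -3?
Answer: 2772 + 3696*I ≈ 2772.0 + 3696.0*I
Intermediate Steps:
Y(M, F) = -7 (Y(M, F) = -4 - 3 = -7)
y = I (y = sqrt(-7 + 6) = sqrt(-1) = I ≈ 1.0*I)
c(D) = -3 - 4*I (c(D) = -3 + I*(-4) = -3 - 4*I)
I(A) = -3 - 4*I
-22*I(7)*42 = -22*(-3 - 4*I)*42 = (66 + 88*I)*42 = 2772 + 3696*I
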